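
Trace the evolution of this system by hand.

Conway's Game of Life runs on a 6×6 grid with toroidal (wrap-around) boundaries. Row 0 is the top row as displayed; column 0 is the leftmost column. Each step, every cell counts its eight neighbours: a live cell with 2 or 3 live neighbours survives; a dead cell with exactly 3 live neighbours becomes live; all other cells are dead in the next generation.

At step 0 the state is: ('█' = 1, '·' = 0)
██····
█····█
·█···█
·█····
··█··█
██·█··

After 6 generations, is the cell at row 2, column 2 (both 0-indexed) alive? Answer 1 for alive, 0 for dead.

1

step 0: ██····
█····█
·█···█
·█····
··█··█
██·█··
step 1: ··█···
·····█
·█···█
·██···
··█···
·····█
step 2: ······
█·····
·██···
███···
·██···
······
step 3: ······
·█····
··█···
█··█··
█·█···
······
step 4: ······
······
·██···
··██··
·█····
······
step 5: ······
······
·███··
···█··
··█···
······
step 6: ······
··█···
··██··
·█·█··
······
······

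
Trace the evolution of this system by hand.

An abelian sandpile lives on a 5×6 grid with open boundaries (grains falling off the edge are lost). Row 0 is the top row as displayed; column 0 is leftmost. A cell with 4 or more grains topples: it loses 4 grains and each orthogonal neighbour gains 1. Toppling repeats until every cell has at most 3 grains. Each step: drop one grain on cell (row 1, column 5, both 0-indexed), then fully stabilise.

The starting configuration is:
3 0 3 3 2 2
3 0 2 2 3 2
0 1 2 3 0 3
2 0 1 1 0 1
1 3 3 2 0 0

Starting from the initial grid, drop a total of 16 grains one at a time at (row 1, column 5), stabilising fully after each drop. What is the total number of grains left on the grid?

47

k=0  3 0 3 3 2 2
3 0 2 2 3 2
0 1 2 3 0 3
2 0 1 1 0 1
1 3 3 2 0 0
k=1  3 0 3 3 2 2
3 0 2 2 3 3
0 1 2 3 0 3
2 0 1 1 0 1
1 3 3 2 0 0
k=2  3 0 3 3 3 3
3 0 2 3 0 2
0 1 2 3 2 0
2 0 1 1 0 2
1 3 3 2 0 0
k=3  3 0 3 3 3 3
3 0 2 3 0 3
0 1 2 3 2 0
2 0 1 1 0 2
1 3 3 2 0 0
k=4  3 1 1 2 1 1
3 1 1 2 3 1
0 2 0 1 3 1
2 0 2 2 0 2
1 3 3 2 0 0
k=5  3 1 1 2 1 1
3 1 1 2 3 2
0 2 0 1 3 1
2 0 2 2 0 2
1 3 3 2 0 0
k=6  3 1 1 2 1 1
3 1 1 2 3 3
0 2 0 1 3 1
2 0 2 2 0 2
1 3 3 2 0 0
k=7  3 1 1 2 2 2
3 1 1 3 1 1
0 2 0 2 0 3
2 0 2 2 1 2
1 3 3 2 0 0
k=8  3 1 1 2 2 2
3 1 1 3 1 2
0 2 0 2 0 3
2 0 2 2 1 2
1 3 3 2 0 0
k=9  3 1 1 2 2 2
3 1 1 3 1 3
0 2 0 2 0 3
2 0 2 2 1 2
1 3 3 2 0 0
k=10  3 1 1 2 2 3
3 1 1 3 2 1
0 2 0 2 1 0
2 0 2 2 1 3
1 3 3 2 0 0
k=11  3 1 1 2 2 3
3 1 1 3 2 2
0 2 0 2 1 0
2 0 2 2 1 3
1 3 3 2 0 0
k=12  3 1 1 2 2 3
3 1 1 3 2 3
0 2 0 2 1 0
2 0 2 2 1 3
1 3 3 2 0 0
k=13  3 1 1 2 3 0
3 1 1 3 3 1
0 2 0 2 1 1
2 0 2 2 1 3
1 3 3 2 0 0
k=14  3 1 1 2 3 0
3 1 1 3 3 2
0 2 0 2 1 1
2 0 2 2 1 3
1 3 3 2 0 0
k=15  3 1 1 2 3 0
3 1 1 3 3 3
0 2 0 2 1 1
2 0 2 2 1 3
1 3 3 2 0 0
k=16  3 1 2 0 1 2
3 1 2 1 2 1
0 2 0 3 2 2
2 0 2 2 1 3
1 3 3 2 0 0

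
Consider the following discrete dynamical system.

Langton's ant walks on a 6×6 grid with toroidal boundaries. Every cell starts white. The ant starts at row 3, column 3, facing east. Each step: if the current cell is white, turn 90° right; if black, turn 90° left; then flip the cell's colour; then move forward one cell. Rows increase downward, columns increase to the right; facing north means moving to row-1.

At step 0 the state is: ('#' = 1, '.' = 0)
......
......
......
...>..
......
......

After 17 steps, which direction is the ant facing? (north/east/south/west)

north

step 0: ......
......
......
...>..
......
......
step 1: ......
......
......
...#..
...v..
......
step 2: ......
......
......
...#..
..<#..
......
step 3: ......
......
......
..^#..
..##..
......
step 4: ......
......
......
..#>..
..##..
......
step 5: ......
......
...^..
..#...
..##..
......
step 6: ......
......
...#>.
..#...
..##..
......
step 7: ......
......
...##.
..#.v.
..##..
......
step 8: ......
......
...##.
..#<#.
..##..
......
step 9: ......
......
...^#.
..###.
..##..
......
step 10: ......
......
..<.#.
..###.
..##..
......
step 11: ......
..^...
..#.#.
..###.
..##..
......
step 12: ......
..#>..
..#.#.
..###.
..##..
......
step 13: ......
..##..
..#v#.
..###.
..##..
......
step 14: ......
..##..
..<##.
..###.
..##..
......
step 15: ......
..##..
...##.
..v##.
..##..
......
step 16: ......
..##..
...##.
...>#.
..##..
......
step 17: ......
..##..
...^#.
....#.
..##..
......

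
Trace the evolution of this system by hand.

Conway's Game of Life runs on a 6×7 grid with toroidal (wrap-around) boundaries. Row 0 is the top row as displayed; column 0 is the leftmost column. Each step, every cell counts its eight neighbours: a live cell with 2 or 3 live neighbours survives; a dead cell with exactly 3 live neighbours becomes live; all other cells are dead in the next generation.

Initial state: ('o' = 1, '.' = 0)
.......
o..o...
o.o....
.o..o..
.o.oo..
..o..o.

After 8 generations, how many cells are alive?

t=0: .......
o..o...
o.o....
.o..o..
.o.oo..
..o..o.
t=1: .......
.o.....
o.oo...
oo..o..
.o.ooo.
..ooo..
t=2: ..oo...
.oo....
o.oo...
o....oo
oo...o.
..o..o.
t=3: ...o...
.......
o.oo...
..o.oo.
oo..oo.
..ooo.o
t=4: ..ooo..
..oo...
.oooo..
o.o..o.
oo.....
ooo...o
t=5: o...o..
.......
....o..
o...o.o
.......
......o
t=6: .......
.......
.....o.
.....o.
o....oo
.......
t=7: .......
.......
.......
....oo.
.....oo
......o
t=8: .......
.......
.......
....ooo
....o.o
.....oo

7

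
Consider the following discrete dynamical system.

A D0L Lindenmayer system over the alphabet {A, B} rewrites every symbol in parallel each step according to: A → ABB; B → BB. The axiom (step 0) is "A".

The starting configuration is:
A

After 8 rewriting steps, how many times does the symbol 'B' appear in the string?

510

[0] A
[1] ABB
[2] ABBBBBB
[3] ABBBBBBBBBBBBBB
[4] ABBBBBBBBBBBBBBBBBBBBBBBBBBBBBB
[5] ABBBBBBBBBBBBBBBBBBBBBBBBBBBBBBBBBBBBBBBBBBBBBBBBBBBBBBBBBBBBBB
[6] ABBBBBBBBBBBBBBBBBBBBBBBBBBBBBBBBBBBBBBBBBBBBBBBBBBBBBBBBB…BBBBBBBBBBBBBBBBBBBBBBBBBBBBBBBBBBBBBBBBBBBBBBBBBBBBBBBBBB  (len 127)
[7] ABBBBBBBBBBBBBBBBBBBBBBBBBBBBBBBBBBBBBBBBBBBBBBBBBBBBBBBBB…BBBBBBBBBBBBBBBBBBBBBBBBBBBBBBBBBBBBBBBBBBBBBBBBBBBBBBBBBB  (len 255)
[8] ABBBBBBBBBBBBBBBBBBBBBBBBBBBBBBBBBBBBBBBBBBBBBBBBBBBBBBBBB…BBBBBBBBBBBBBBBBBBBBBBBBBBBBBBBBBBBBBBBBBBBBBBBBBBBBBBBBBB  (len 511)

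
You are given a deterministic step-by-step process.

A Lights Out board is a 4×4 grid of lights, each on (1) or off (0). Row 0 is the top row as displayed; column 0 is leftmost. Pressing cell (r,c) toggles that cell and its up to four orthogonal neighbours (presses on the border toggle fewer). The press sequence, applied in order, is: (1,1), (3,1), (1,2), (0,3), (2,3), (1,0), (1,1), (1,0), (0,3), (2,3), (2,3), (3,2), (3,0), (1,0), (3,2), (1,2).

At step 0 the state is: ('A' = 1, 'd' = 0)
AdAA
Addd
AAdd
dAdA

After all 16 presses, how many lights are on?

t=0: AdAA
Addd
AAdd
dAdA
t=1: AAAA
dAAd
Addd
dAdA
t=2: AAAA
dAAd
AAdd
AdAA
t=3: AAdA
dddA
AAAd
AdAA
t=4: AAAd
dddd
AAAd
AdAA
t=5: AAAd
dddA
AAdA
AdAd
t=6: dAAd
AAdA
dAdA
AdAd
t=7: ddAd
ddAA
dddA
AdAd
t=8: AdAd
AAAA
AddA
AdAd
t=9: AddA
AAAd
AddA
AdAd
t=10: AddA
AAAA
AdAd
AdAA
t=11: AddA
AAAd
AddA
AdAd
t=12: AddA
AAAd
AdAA
AAdA
t=13: AddA
AAAd
ddAA
dddA
t=14: dddA
ddAd
AdAA
dddA
t=15: dddA
ddAd
AddA
dAAd
t=16: ddAA
dAdA
AdAA
dAAd

9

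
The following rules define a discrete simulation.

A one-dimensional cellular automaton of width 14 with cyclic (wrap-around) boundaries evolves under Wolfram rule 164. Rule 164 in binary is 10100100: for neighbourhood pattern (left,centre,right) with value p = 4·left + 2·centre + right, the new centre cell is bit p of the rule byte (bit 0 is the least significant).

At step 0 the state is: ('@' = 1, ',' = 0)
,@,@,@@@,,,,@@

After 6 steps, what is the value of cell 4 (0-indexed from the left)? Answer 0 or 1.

0

t=0: ,@,@,@@@,,,,@@
t=1: @@@@@,@,,,,,,,
t=2: ,@@@,@@,,,,,,,
t=3: ,,@,@,,,,,,,,,
t=4: ,,@@@,,,,,,,,,
t=5: ,,,@,,,,,,,,,,
t=6: ,,,@,,,,,,,,,,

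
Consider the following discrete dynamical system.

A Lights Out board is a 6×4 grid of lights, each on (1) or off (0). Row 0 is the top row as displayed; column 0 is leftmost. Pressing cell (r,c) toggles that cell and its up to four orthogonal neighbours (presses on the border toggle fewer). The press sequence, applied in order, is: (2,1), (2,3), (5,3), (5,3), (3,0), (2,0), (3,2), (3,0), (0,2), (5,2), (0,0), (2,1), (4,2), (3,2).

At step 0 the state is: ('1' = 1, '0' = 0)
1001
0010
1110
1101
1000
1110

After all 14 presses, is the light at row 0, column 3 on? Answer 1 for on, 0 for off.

step 0: 1001
0010
1110
1101
1000
1110
step 1: 1001
0110
0000
1001
1000
1110
step 2: 1001
0111
0011
1000
1000
1110
step 3: 1001
0111
0011
1000
1001
1101
step 4: 1001
0111
0011
1000
1000
1110
step 5: 1001
0111
1011
0100
0000
1110
step 6: 1001
1111
0111
1100
0000
1110
step 7: 1001
1111
0101
1011
0010
1110
step 8: 1001
1111
1101
0111
1010
1110
step 9: 1110
1101
1101
0111
1010
1110
step 10: 1110
1101
1101
0111
1000
1001
step 11: 0010
0101
1101
0111
1000
1001
step 12: 0010
0001
0011
0011
1000
1001
step 13: 0010
0001
0011
0001
1111
1011
step 14: 0010
0001
0001
0110
1101
1011

0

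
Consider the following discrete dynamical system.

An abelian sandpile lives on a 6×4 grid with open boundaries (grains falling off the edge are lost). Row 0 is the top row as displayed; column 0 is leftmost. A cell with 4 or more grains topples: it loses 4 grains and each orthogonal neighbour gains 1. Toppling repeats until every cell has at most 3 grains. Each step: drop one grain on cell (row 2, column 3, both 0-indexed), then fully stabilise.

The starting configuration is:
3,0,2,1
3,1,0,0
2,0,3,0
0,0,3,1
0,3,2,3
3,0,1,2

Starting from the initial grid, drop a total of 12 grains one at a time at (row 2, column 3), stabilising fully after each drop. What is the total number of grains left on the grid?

0) 3,0,2,1
3,1,0,0
2,0,3,0
0,0,3,1
0,3,2,3
3,0,1,2
1) 3,0,2,1
3,1,0,0
2,0,3,1
0,0,3,1
0,3,2,3
3,0,1,2
2) 3,0,2,1
3,1,0,0
2,0,3,2
0,0,3,1
0,3,2,3
3,0,1,2
3) 3,0,2,1
3,1,0,0
2,0,3,3
0,0,3,1
0,3,2,3
3,0,1,2
4) 3,0,2,1
3,1,1,1
2,1,1,1
0,1,0,3
0,3,3,3
3,0,1,2
5) 3,0,2,1
3,1,1,1
2,1,1,2
0,1,0,3
0,3,3,3
3,0,1,2
6) 3,0,2,1
3,1,1,1
2,1,1,3
0,1,0,3
0,3,3,3
3,0,1,2
7) 3,0,2,1
3,1,1,2
2,1,2,1
0,2,2,1
1,0,1,1
3,1,2,3
8) 3,0,2,1
3,1,1,2
2,1,2,2
0,2,2,1
1,0,1,1
3,1,2,3
9) 3,0,2,1
3,1,1,2
2,1,2,3
0,2,2,1
1,0,1,1
3,1,2,3
10) 3,0,2,1
3,1,1,3
2,1,3,0
0,2,2,2
1,0,1,1
3,1,2,3
11) 3,0,2,1
3,1,1,3
2,1,3,1
0,2,2,2
1,0,1,1
3,1,2,3
12) 3,0,2,1
3,1,1,3
2,1,3,2
0,2,2,2
1,0,1,1
3,1,2,3

40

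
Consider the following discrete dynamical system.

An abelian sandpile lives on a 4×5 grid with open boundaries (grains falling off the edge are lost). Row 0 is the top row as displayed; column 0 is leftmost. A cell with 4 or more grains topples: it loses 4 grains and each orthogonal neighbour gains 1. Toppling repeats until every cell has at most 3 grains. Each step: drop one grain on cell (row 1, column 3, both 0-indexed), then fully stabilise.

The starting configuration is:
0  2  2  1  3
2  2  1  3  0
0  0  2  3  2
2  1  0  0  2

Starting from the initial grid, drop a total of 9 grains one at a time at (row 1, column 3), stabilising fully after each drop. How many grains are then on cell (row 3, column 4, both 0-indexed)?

3

[0] 0  2  2  1  3
2  2  1  3  0
0  0  2  3  2
2  1  0  0  2
[1] 0  2  2  2  3
2  2  2  1  1
0  0  3  0  3
2  1  0  1  2
[2] 0  2  2  2  3
2  2  2  2  1
0  0  3  0  3
2  1  0  1  2
[3] 0  2  2  2  3
2  2  2  3  1
0  0  3  0  3
2  1  0  1  2
[4] 0  2  2  3  3
2  2  3  0  2
0  0  3  1  3
2  1  0  1  2
[5] 0  2  2  3  3
2  2  3  1  2
0  0  3  1  3
2  1  0  1  2
[6] 0  2  2  3  3
2  2  3  2  2
0  0  3  1  3
2  1  0  1  2
[7] 0  2  2  3  3
2  2  3  3  2
0  0  3  1  3
2  1  0  1  2
[8] 0  3  0  3  1
2  3  3  0  2
0  1  1  1  1
2  1  1  2  3
[9] 0  3  0  3  1
2  3  3  1  2
0  1  1  1  1
2  1  1  2  3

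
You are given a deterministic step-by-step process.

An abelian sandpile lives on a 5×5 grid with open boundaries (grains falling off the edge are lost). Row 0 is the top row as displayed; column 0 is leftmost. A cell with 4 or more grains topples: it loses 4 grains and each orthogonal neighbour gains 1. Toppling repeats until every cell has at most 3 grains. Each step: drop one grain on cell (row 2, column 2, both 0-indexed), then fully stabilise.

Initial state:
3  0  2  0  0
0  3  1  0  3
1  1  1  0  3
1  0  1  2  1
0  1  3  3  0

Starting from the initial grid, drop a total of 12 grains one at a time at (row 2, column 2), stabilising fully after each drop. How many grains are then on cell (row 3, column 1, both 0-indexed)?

gen 0: 3  0  2  0  0
0  3  1  0  3
1  1  1  0  3
1  0  1  2  1
0  1  3  3  0
gen 1: 3  0  2  0  0
0  3  1  0  3
1  1  2  0  3
1  0  1  2  1
0  1  3  3  0
gen 2: 3  0  2  0  0
0  3  1  0  3
1  1  3  0  3
1  0  1  2  1
0  1  3  3  0
gen 3: 3  0  2  0  0
0  3  2  0  3
1  2  0  1  3
1  0  2  2  1
0  1  3  3  0
gen 4: 3  0  2  0  0
0  3  2  0  3
1  2  1  1  3
1  0  2  2  1
0  1  3  3  0
gen 5: 3  0  2  0  0
0  3  2  0  3
1  2  2  1  3
1  0  2  2  1
0  1  3  3  0
gen 6: 3  0  2  0  0
0  3  2  0  3
1  2  3  1  3
1  0  2  2  1
0  1  3  3  0
gen 7: 3  0  2  0  0
0  3  3  0  3
1  3  0  2  3
1  0  3  2  1
0  1  3  3  0
gen 8: 3  0  2  0  0
0  3  3  0  3
1  3  1  2  3
1  0  3  2  1
0  1  3  3  0
gen 9: 3  0  2  0  0
0  3  3  0  3
1  3  2  2  3
1  0  3  2  1
0  1  3  3  0
gen 10: 3  0  2  0  0
0  3  3  0  3
1  3  3  2  3
1  0  3  2  1
0  1  3  3  0
gen 11: 3  1  3  0  1
1  1  2  3  0
2  2  0  2  1
1  2  3  1  3
0  2  1  1  1
gen 12: 3  1  3  0  1
1  1  2  3  0
2  2  1  2  1
1  2  3  1  3
0  2  1  1  1

2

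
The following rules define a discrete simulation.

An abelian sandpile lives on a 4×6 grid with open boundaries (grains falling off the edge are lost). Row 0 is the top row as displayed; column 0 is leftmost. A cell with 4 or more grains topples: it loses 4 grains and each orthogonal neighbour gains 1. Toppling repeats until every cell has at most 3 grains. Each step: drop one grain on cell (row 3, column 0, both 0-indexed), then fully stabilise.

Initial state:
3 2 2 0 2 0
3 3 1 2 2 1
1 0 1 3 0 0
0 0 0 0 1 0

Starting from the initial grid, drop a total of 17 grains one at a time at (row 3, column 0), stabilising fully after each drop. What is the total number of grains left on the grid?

30

gen 0: 3 2 2 0 2 0
3 3 1 2 2 1
1 0 1 3 0 0
0 0 0 0 1 0
gen 1: 3 2 2 0 2 0
3 3 1 2 2 1
1 0 1 3 0 0
1 0 0 0 1 0
gen 2: 3 2 2 0 2 0
3 3 1 2 2 1
1 0 1 3 0 0
2 0 0 0 1 0
gen 3: 3 2 2 0 2 0
3 3 1 2 2 1
1 0 1 3 0 0
3 0 0 0 1 0
gen 4: 3 2 2 0 2 0
3 3 1 2 2 1
2 0 1 3 0 0
0 1 0 0 1 0
gen 5: 3 2 2 0 2 0
3 3 1 2 2 1
2 0 1 3 0 0
1 1 0 0 1 0
gen 6: 3 2 2 0 2 0
3 3 1 2 2 1
2 0 1 3 0 0
2 1 0 0 1 0
gen 7: 3 2 2 0 2 0
3 3 1 2 2 1
2 0 1 3 0 0
3 1 0 0 1 0
gen 8: 3 2 2 0 2 0
3 3 1 2 2 1
3 0 1 3 0 0
0 2 0 0 1 0
gen 9: 3 2 2 0 2 0
3 3 1 2 2 1
3 0 1 3 0 0
1 2 0 0 1 0
gen 10: 3 2 2 0 2 0
3 3 1 2 2 1
3 0 1 3 0 0
2 2 0 0 1 0
gen 11: 3 2 2 0 2 0
3 3 1 2 2 1
3 0 1 3 0 0
3 2 0 0 1 0
gen 12: 1 0 3 0 2 0
2 1 2 2 2 1
1 2 1 3 0 0
1 3 0 0 1 0
gen 13: 1 0 3 0 2 0
2 1 2 2 2 1
1 2 1 3 0 0
2 3 0 0 1 0
gen 14: 1 0 3 0 2 0
2 1 2 2 2 1
1 2 1 3 0 0
3 3 0 0 1 0
gen 15: 1 0 3 0 2 0
2 1 2 2 2 1
2 3 1 3 0 0
1 0 1 0 1 0
gen 16: 1 0 3 0 2 0
2 1 2 2 2 1
2 3 1 3 0 0
2 0 1 0 1 0
gen 17: 1 0 3 0 2 0
2 1 2 2 2 1
2 3 1 3 0 0
3 0 1 0 1 0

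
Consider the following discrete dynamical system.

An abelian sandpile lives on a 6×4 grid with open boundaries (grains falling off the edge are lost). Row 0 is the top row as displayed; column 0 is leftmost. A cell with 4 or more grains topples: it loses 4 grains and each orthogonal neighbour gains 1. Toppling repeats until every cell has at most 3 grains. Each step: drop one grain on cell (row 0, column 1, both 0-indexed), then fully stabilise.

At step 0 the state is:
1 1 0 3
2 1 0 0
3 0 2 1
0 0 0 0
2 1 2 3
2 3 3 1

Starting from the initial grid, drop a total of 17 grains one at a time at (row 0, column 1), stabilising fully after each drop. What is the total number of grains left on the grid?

[0] 1 1 0 3
2 1 0 0
3 0 2 1
0 0 0 0
2 1 2 3
2 3 3 1
[1] 1 2 0 3
2 1 0 0
3 0 2 1
0 0 0 0
2 1 2 3
2 3 3 1
[2] 1 3 0 3
2 1 0 0
3 0 2 1
0 0 0 0
2 1 2 3
2 3 3 1
[3] 2 0 1 3
2 2 0 0
3 0 2 1
0 0 0 0
2 1 2 3
2 3 3 1
[4] 2 1 1 3
2 2 0 0
3 0 2 1
0 0 0 0
2 1 2 3
2 3 3 1
[5] 2 2 1 3
2 2 0 0
3 0 2 1
0 0 0 0
2 1 2 3
2 3 3 1
[6] 2 3 1 3
2 2 0 0
3 0 2 1
0 0 0 0
2 1 2 3
2 3 3 1
[7] 3 0 2 3
2 3 0 0
3 0 2 1
0 0 0 0
2 1 2 3
2 3 3 1
[8] 3 1 2 3
2 3 0 0
3 0 2 1
0 0 0 0
2 1 2 3
2 3 3 1
[9] 3 2 2 3
2 3 0 0
3 0 2 1
0 0 0 0
2 1 2 3
2 3 3 1
[10] 3 3 2 3
2 3 0 0
3 0 2 1
0 0 0 0
2 1 2 3
2 3 3 1
[11] 1 2 3 3
1 1 1 0
0 2 2 1
1 0 0 0
2 1 2 3
2 3 3 1
[12] 1 3 3 3
1 1 1 0
0 2 2 1
1 0 0 0
2 1 2 3
2 3 3 1
[13] 2 1 1 0
1 2 2 1
0 2 2 1
1 0 0 0
2 1 2 3
2 3 3 1
[14] 2 2 1 0
1 2 2 1
0 2 2 1
1 0 0 0
2 1 2 3
2 3 3 1
[15] 2 3 1 0
1 2 2 1
0 2 2 1
1 0 0 0
2 1 2 3
2 3 3 1
[16] 3 0 2 0
1 3 2 1
0 2 2 1
1 0 0 0
2 1 2 3
2 3 3 1
[17] 3 1 2 0
1 3 2 1
0 2 2 1
1 0 0 0
2 1 2 3
2 3 3 1

36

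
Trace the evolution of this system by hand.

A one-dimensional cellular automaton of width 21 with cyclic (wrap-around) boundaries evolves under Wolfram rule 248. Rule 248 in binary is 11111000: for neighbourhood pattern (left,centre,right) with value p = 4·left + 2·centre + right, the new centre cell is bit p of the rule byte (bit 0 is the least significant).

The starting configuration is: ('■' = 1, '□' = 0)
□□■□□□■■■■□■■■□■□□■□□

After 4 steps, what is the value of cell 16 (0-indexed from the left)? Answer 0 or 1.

1

step 0: □□■□□□■■■■□■■■□■□□■□□
step 1: □□□■□□■■■■■■■■■□■□□■□
step 2: □□□□■□■■■■■■■■■■□■□□■
step 3: ■□□□□■■■■■■■■■■■■□■□□
step 4: □■□□□■■■■■■■■■■■■■□■□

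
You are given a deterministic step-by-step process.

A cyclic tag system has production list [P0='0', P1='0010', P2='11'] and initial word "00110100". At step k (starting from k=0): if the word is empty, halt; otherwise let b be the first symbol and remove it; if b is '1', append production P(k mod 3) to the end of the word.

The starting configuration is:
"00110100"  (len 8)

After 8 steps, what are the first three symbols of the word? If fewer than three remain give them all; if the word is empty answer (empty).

0) "00110100"  (len 8)
1) "0110100"  (len 7)
2) "110100"  (len 6)
3) "1010011"  (len 7)
4) "0100110"  (len 7)
5) "100110"  (len 6)
6) "0011011"  (len 7)
7) "011011"  (len 6)
8) "11011"  (len 5)

110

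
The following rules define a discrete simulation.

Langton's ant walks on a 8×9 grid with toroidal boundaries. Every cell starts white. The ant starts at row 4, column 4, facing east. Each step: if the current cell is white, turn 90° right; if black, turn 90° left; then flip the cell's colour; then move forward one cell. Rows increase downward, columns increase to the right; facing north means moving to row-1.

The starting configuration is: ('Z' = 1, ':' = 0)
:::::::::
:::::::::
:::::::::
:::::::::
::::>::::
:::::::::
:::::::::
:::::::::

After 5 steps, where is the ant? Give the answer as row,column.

3,4

k=0  :::::::::
:::::::::
:::::::::
:::::::::
::::>::::
:::::::::
:::::::::
:::::::::
k=1  :::::::::
:::::::::
:::::::::
:::::::::
::::Z::::
::::v::::
:::::::::
:::::::::
k=2  :::::::::
:::::::::
:::::::::
:::::::::
::::Z::::
:::<Z::::
:::::::::
:::::::::
k=3  :::::::::
:::::::::
:::::::::
:::::::::
:::^Z::::
:::ZZ::::
:::::::::
:::::::::
k=4  :::::::::
:::::::::
:::::::::
:::::::::
:::Z>::::
:::ZZ::::
:::::::::
:::::::::
k=5  :::::::::
:::::::::
:::::::::
::::^::::
:::Z:::::
:::ZZ::::
:::::::::
:::::::::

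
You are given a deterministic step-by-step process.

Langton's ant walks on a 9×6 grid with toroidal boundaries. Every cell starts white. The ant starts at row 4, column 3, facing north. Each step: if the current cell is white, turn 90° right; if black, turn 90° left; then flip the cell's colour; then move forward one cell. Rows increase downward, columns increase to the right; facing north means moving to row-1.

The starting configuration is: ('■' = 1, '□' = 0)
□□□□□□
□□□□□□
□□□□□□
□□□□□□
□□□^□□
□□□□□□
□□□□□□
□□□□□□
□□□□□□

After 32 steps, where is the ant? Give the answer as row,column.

6,1

step 0: □□□□□□
□□□□□□
□□□□□□
□□□□□□
□□□^□□
□□□□□□
□□□□□□
□□□□□□
□□□□□□
step 1: □□□□□□
□□□□□□
□□□□□□
□□□□□□
□□□■>□
□□□□□□
□□□□□□
□□□□□□
□□□□□□
step 2: □□□□□□
□□□□□□
□□□□□□
□□□□□□
□□□■■□
□□□□v□
□□□□□□
□□□□□□
□□□□□□
step 3: □□□□□□
□□□□□□
□□□□□□
□□□□□□
□□□■■□
□□□<■□
□□□□□□
□□□□□□
□□□□□□
step 4: □□□□□□
□□□□□□
□□□□□□
□□□□□□
□□□^■□
□□□■■□
□□□□□□
□□□□□□
□□□□□□
step 5: □□□□□□
□□□□□□
□□□□□□
□□□□□□
□□<□■□
□□□■■□
□□□□□□
□□□□□□
□□□□□□
step 6: □□□□□□
□□□□□□
□□□□□□
□□^□□□
□□■□■□
□□□■■□
□□□□□□
□□□□□□
□□□□□□
step 7: □□□□□□
□□□□□□
□□□□□□
□□■>□□
□□■□■□
□□□■■□
□□□□□□
□□□□□□
□□□□□□
step 8: □□□□□□
□□□□□□
□□□□□□
□□■■□□
□□■v■□
□□□■■□
□□□□□□
□□□□□□
□□□□□□
step 9: □□□□□□
□□□□□□
□□□□□□
□□■■□□
□□<■■□
□□□■■□
□□□□□□
□□□□□□
□□□□□□
step 10: □□□□□□
□□□□□□
□□□□□□
□□■■□□
□□□■■□
□□v■■□
□□□□□□
□□□□□□
□□□□□□
step 11: □□□□□□
□□□□□□
□□□□□□
□□■■□□
□□□■■□
□<■■■□
□□□□□□
□□□□□□
□□□□□□
step 12: □□□□□□
□□□□□□
□□□□□□
□□■■□□
□^□■■□
□■■■■□
□□□□□□
□□□□□□
□□□□□□
step 13: □□□□□□
□□□□□□
□□□□□□
□□■■□□
□■>■■□
□■■■■□
□□□□□□
□□□□□□
□□□□□□
step 14: □□□□□□
□□□□□□
□□□□□□
□□■■□□
□■■■■□
□■v■■□
□□□□□□
□□□□□□
□□□□□□
step 15: □□□□□□
□□□□□□
□□□□□□
□□■■□□
□■■■■□
□■□>■□
□□□□□□
□□□□□□
□□□□□□
step 16: □□□□□□
□□□□□□
□□□□□□
□□■■□□
□■■^■□
□■□□■□
□□□□□□
□□□□□□
□□□□□□
step 17: □□□□□□
□□□□□□
□□□□□□
□□■■□□
□■<□■□
□■□□■□
□□□□□□
□□□□□□
□□□□□□
step 18: □□□□□□
□□□□□□
□□□□□□
□□■■□□
□■□□■□
□■v□■□
□□□□□□
□□□□□□
□□□□□□
step 19: □□□□□□
□□□□□□
□□□□□□
□□■■□□
□■□□■□
□<■□■□
□□□□□□
□□□□□□
□□□□□□
step 20: □□□□□□
□□□□□□
□□□□□□
□□■■□□
□■□□■□
□□■□■□
□v□□□□
□□□□□□
□□□□□□
step 21: □□□□□□
□□□□□□
□□□□□□
□□■■□□
□■□□■□
□□■□■□
<■□□□□
□□□□□□
□□□□□□
step 22: □□□□□□
□□□□□□
□□□□□□
□□■■□□
□■□□■□
^□■□■□
■■□□□□
□□□□□□
□□□□□□
step 23: □□□□□□
□□□□□□
□□□□□□
□□■■□□
□■□□■□
■>■□■□
■■□□□□
□□□□□□
□□□□□□
step 24: □□□□□□
□□□□□□
□□□□□□
□□■■□□
□■□□■□
■■■□■□
■v□□□□
□□□□□□
□□□□□□
step 25: □□□□□□
□□□□□□
□□□□□□
□□■■□□
□■□□■□
■■■□■□
■□>□□□
□□□□□□
□□□□□□
step 26: □□□□□□
□□□□□□
□□□□□□
□□■■□□
□■□□■□
■■■□■□
■□■□□□
□□v□□□
□□□□□□
step 27: □□□□□□
□□□□□□
□□□□□□
□□■■□□
□■□□■□
■■■□■□
■□■□□□
□<■□□□
□□□□□□
step 28: □□□□□□
□□□□□□
□□□□□□
□□■■□□
□■□□■□
■■■□■□
■^■□□□
□■■□□□
□□□□□□
step 29: □□□□□□
□□□□□□
□□□□□□
□□■■□□
□■□□■□
■■■□■□
■■>□□□
□■■□□□
□□□□□□
step 30: □□□□□□
□□□□□□
□□□□□□
□□■■□□
□■□□■□
■■^□■□
■■□□□□
□■■□□□
□□□□□□
step 31: □□□□□□
□□□□□□
□□□□□□
□□■■□□
□■□□■□
■<□□■□
■■□□□□
□■■□□□
□□□□□□
step 32: □□□□□□
□□□□□□
□□□□□□
□□■■□□
□■□□■□
■□□□■□
■v□□□□
□■■□□□
□□□□□□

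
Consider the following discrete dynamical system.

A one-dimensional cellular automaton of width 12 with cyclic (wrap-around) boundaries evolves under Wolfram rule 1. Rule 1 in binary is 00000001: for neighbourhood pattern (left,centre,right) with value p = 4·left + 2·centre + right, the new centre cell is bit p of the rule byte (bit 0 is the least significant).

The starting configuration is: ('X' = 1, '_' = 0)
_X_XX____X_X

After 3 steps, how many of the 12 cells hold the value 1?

t=0: _X_XX____X_X
t=1: ______XX____
t=2: XXXXX____XXX
t=3: ______XX____

2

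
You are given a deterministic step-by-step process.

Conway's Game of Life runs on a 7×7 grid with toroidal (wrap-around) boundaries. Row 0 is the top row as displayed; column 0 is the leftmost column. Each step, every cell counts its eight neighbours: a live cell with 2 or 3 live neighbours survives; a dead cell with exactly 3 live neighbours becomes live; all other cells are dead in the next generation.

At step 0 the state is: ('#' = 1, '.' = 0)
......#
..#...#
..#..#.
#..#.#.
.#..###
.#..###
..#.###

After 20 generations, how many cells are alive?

26

k=0  ......#
..#...#
..#..#.
#..#.#.
.#..###
.#..###
..#.###
k=1  #..#..#
.....##
.#####.
####...
.###...
.##....
...##..
k=2  #..#..#
.#.....
.....#.
#......
.......
.#..#..
##.##..
k=3  ...##.#
#.....#
.......
.......
.......
#####..
.#.####
k=4  ..##...
#....##
.......
.......
.###...
##....#
.#....#
k=5  .##..#.
......#
......#
..#....
.##....
......#
.#....#
k=6  .##..##
#....##
.......
.##....
.##....
.##....
.##..##
k=7  ..#.#..
##...#.
##....#
.##....
#..#...
...#...
...#.##
k=8  #####..
..#..#.
......#
..#...#
.#.#...
..##..#
..##.#.
k=9  .....##
#.#.###
.....##
#.#....
##.#...
.#.....
#....##
k=10  .#.....
#...#..
...##..
#.#....
#......
.##....
#....#.
k=11  ##....#
...##..
.#.##..
.#.#...
#.#....
##....#
#.#....
k=12  ####..#
.#.###.
.......
##.##..
..#...#
..#...#
..#....
k=13  #....##
.#.####
##...#.
####...
..#..##
.###...
......#
k=14  .......
.##....
.....#.
...###.
....#.#
####.##
.##..##
k=15  #......
.......
..##.#.
...#..#
.#.....
...#...
...###.
k=16  ....#..
.......
..###..
...##..
..#....
..##...
...##..
k=17  ...##..
....#..
..#.#..
....#..
..#.#..
..#.#..
..#.#..
k=18  ....##.
....##.
....##.
....##.
....##.
.##.##.
..#.##.
k=19  ......#
...#..#
...#..#
...#..#
......#
.##...#
.##...#
k=20  ..#..##
#....##
#.#####
#....##
..#..##
.##..##
.##..##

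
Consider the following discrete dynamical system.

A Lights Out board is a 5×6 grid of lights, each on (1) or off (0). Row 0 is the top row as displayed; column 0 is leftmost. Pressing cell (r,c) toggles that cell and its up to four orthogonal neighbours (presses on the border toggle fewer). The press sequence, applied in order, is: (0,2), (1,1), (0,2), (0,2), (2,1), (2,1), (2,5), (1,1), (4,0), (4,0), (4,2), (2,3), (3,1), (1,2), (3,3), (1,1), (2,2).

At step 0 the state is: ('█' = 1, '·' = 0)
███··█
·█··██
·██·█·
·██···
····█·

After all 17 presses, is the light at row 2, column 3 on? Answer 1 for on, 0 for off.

t=0: ███··█
·█··██
·██·█·
·██···
····█·
t=1: █··█·█
·██·██
·██·█·
·██···
····█·
t=2: ██·█·█
█···██
··█·█·
·██···
····█·
t=3: █·█··█
█·█·██
··█·█·
·██···
····█·
t=4: ██·█·█
█···██
··█·█·
·██···
····█·
t=5: ██·█·█
██··██
██··█·
··█···
····█·
t=6: ██·█·█
█···██
··█·█·
·██···
····█·
t=7: ██·█·█
█···█·
··█··█
·██··█
····█·
t=8: █··█·█
·██·█·
·██··█
·██··█
····█·
t=9: █··█·█
·██·█·
·██··█
███··█
██··█·
t=10: █··█·█
·██·█·
·██··█
·██··█
····█·
t=11: █··█·█
·██·█·
·██··█
·█···█
·████·
t=12: █··█·█
·████·
·█·███
·█·█·█
·████·
t=13: █··█·█
·████·
···███
█·██·█
··███·
t=14: █·██·█
····█·
··████
█·██·█
··███·
t=15: █·██·█
····█·
··█·██
█···██
··█·█·
t=16: ████·█
███·█·
·██·██
█···██
··█·█·
t=17: ████·█
██··█·
···███
█·█·██
··█·█·

1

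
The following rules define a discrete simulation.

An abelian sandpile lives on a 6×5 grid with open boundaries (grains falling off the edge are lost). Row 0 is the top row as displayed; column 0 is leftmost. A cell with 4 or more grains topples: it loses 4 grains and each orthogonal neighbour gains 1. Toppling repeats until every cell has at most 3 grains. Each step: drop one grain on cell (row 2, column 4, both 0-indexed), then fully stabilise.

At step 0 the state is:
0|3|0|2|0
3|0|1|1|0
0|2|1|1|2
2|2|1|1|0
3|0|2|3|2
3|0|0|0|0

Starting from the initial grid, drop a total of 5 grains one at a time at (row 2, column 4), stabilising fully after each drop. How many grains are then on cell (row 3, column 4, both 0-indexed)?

k=0  0|3|0|2|0
3|0|1|1|0
0|2|1|1|2
2|2|1|1|0
3|0|2|3|2
3|0|0|0|0
k=1  0|3|0|2|0
3|0|1|1|0
0|2|1|1|3
2|2|1|1|0
3|0|2|3|2
3|0|0|0|0
k=2  0|3|0|2|0
3|0|1|1|1
0|2|1|2|0
2|2|1|1|1
3|0|2|3|2
3|0|0|0|0
k=3  0|3|0|2|0
3|0|1|1|1
0|2|1|2|1
2|2|1|1|1
3|0|2|3|2
3|0|0|0|0
k=4  0|3|0|2|0
3|0|1|1|1
0|2|1|2|2
2|2|1|1|1
3|0|2|3|2
3|0|0|0|0
k=5  0|3|0|2|0
3|0|1|1|1
0|2|1|2|3
2|2|1|1|1
3|0|2|3|2
3|0|0|0|0

1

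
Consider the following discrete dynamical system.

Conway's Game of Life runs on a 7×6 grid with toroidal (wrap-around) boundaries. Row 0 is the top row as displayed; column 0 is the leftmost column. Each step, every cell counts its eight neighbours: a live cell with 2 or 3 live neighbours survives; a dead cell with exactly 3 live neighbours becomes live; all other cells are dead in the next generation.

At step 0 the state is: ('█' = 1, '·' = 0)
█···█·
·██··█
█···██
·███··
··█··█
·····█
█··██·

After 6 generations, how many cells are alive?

6

step 0: █···█·
·██··█
█···██
·███··
··█··█
·····█
█··██·
step 1: █·█·█·
·█·█··
····██
·███··
█████·
█··█·█
█··██·
step 2: █·█·█·
████··
██··█·
······
······
······
█·█···
step 3: █·····
····█·
█··█·█
······
······
······
···█·█
step 4: ····██
█···█·
····██
······
······
······
······
step 5: ····██
█··█··
····██
······
······
······
······
step 6: ····██
█··█··
····██
······
······
······
······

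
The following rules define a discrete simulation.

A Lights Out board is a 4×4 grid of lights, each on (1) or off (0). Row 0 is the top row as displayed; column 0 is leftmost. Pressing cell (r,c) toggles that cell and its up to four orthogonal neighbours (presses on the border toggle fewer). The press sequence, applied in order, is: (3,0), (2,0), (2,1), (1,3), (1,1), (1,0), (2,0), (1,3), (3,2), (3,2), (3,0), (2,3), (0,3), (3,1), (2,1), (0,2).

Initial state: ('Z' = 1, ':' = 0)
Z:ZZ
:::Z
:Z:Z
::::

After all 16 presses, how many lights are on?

10

gen 0: Z:ZZ
:::Z
:Z:Z
::::
gen 1: Z:ZZ
:::Z
ZZ:Z
ZZ::
gen 2: Z:ZZ
Z::Z
:::Z
:Z::
gen 3: Z:ZZ
ZZ:Z
ZZZZ
::::
gen 4: Z:Z:
ZZZ:
ZZZ:
::::
gen 5: ZZZ:
::::
Z:Z:
::::
gen 6: :ZZ:
ZZ::
::Z:
::::
gen 7: :ZZ:
:Z::
ZZZ:
Z:::
gen 8: :ZZZ
:ZZZ
ZZZZ
Z:::
gen 9: :ZZZ
:ZZZ
ZZ:Z
ZZZZ
gen 10: :ZZZ
:ZZZ
ZZZZ
Z:::
gen 11: :ZZZ
:ZZZ
:ZZZ
:Z::
gen 12: :ZZZ
:ZZ:
:Z::
:Z:Z
gen 13: :Z::
:ZZZ
:Z::
:Z:Z
gen 14: :Z::
:ZZZ
::::
Z:ZZ
gen 15: :Z::
::ZZ
ZZZ:
ZZZZ
gen 16: ::ZZ
:::Z
ZZZ:
ZZZZ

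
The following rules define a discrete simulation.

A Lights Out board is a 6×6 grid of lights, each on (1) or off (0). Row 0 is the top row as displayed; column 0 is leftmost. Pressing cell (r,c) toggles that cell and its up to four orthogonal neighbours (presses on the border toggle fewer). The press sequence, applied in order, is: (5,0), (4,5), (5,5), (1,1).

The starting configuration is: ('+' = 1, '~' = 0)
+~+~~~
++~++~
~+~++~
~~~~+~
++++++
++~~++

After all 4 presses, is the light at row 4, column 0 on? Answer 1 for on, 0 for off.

t=0: +~+~~~
++~++~
~+~++~
~~~~+~
++++++
++~~++
t=1: +~+~~~
++~++~
~+~++~
~~~~+~
~+++++
~~~~++
t=2: +~+~~~
++~++~
~+~++~
~~~~++
~+++~~
~~~~+~
t=3: +~+~~~
++~++~
~+~++~
~~~~++
~+++~+
~~~~~+
t=4: +++~~~
~~+++~
~~~++~
~~~~++
~+++~+
~~~~~+

0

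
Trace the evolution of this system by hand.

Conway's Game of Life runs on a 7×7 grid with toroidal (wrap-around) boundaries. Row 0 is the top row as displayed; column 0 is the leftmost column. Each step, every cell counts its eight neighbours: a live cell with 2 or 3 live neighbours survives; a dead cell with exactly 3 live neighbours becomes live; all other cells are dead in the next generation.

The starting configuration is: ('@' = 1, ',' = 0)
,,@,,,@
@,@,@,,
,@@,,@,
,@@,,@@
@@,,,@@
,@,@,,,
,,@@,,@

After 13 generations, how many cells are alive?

k=0  ,,@,,,@
@,@,@,,
,@@,,@,
,@@,,@@
@@,,,@@
,@,@,,,
,,@@,,@
k=1  @,@,,@@
@,@,,@@
,,,,@@,
,,,,@,,
,,,,@@,
,@,@@@,
@@,@,,,
k=2  ,,@@@@,
@,,@,,,
,,,@@,,
,,,@,,,
,,,,,,,
@@,@,@@
,,,@,,,
k=3  ,,@,,,,
,,,,,@,
,,@@@,,
,,,@@,,
@,@,@,@
@,@,@,@
@@,,,,,
k=4  ,@,,,,,
,,@,@,,
,,@,,@,
,@,,,,,
@,@,@,@
,,@,,,,
@,@@,,@
k=5  @@,,,,,
,@@@,,,
,@@@,,,
@@@@,@@
@,@@,,,
,,@,,@,
@,@@,,,
k=6  @,,,,,,
,,,@,,,
,,,,,,@
,,,,,,@
@,,,,@,
,,,,@,@
@,@@,,@
k=7  @@@@,,@
,,,,,,,
,,,,,,,
@,,,,@@
@,,,,@,
,@,@@,,
@@,@,@@
k=8  ,,,@@@,
@@@,,,,
,,,,,,@
@,,,,@,
@@,,,@,
,@,@,,,
,,,,,@,
k=9  ,@@@@@@
@@@@@@@
,,,,,,@
@@,,,@,
@@@,@,,
@@@,@,@
,,@@,@,
k=10  ,,,,,,,
,,,,,,,
,,,@,,,
,,@,,@,
,,,,@,,
,,,,@,@
,,,,,,,
k=11  ,,,,,,,
,,,,,,,
,,,,,,,
,,,@@,,
,,,@@,,
,,,,,@,
,,,,,,,
k=12  ,,,,,,,
,,,,,,,
,,,,,,,
,,,@@,,
,,,@,@,
,,,,@,,
,,,,,,,
k=13  ,,,,,,,
,,,,,,,
,,,,,,,
,,,@@,,
,,,@,@,
,,,,@,,
,,,,,,,

5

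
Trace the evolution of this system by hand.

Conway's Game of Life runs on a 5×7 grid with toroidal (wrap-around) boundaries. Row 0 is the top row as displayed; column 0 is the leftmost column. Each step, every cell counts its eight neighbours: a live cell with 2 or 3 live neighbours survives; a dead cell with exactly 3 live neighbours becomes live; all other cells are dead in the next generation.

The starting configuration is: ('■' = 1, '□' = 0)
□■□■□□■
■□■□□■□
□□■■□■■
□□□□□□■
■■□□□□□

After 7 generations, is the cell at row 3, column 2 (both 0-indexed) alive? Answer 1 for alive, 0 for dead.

t=0: □■□■□□■
■□■□□■□
□□■■□■■
□□□□□□■
■■□□□□□
t=1: □□□□□□■
■□□□□■□
■■■■■■□
□■■□□■■
□■■□□□■
t=2: □■□□□■■
■□■■□■□
□□□■□□□
□□□□□□□
□■■□□□■
t=3: □□□■■■□
■■■■□■□
□□■■■□□
□□■□□□□
□■■□□■■
t=4: □□□□□□□
□■□□□■■
□□□□■□□
□□□□■■□
□■■□□■■
t=5: □■■□□□□
□□□□□■□
□□□□■□■
□□□■■□■
□□□□■■■
t=6: □□□□■□■
□□□□□■□
□□□■■□■
■□□■□□■
■□■□■□■
t=7: ■□□■■□■
□□□■□□■
■□□■■□■
□■■□□□□
□■□□■□□

1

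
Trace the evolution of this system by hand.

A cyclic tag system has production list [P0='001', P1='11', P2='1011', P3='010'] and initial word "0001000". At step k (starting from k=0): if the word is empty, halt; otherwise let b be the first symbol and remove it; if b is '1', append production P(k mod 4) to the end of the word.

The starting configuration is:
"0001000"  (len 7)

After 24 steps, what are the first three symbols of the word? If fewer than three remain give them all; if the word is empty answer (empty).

001

[0] "0001000"  (len 7)
[1] "001000"  (len 6)
[2] "01000"  (len 5)
[3] "1000"  (len 4)
[4] "000010"  (len 6)
[5] "00010"  (len 5)
[6] "0010"  (len 4)
[7] "010"  (len 3)
[8] "10"  (len 2)
[9] "0001"  (len 4)
[10] "001"  (len 3)
[11] "01"  (len 2)
[12] "1"  (len 1)
[13] "001"  (len 3)
[14] "01"  (len 2)
[15] "1"  (len 1)
[16] "010"  (len 3)
[17] "10"  (len 2)
[18] "011"  (len 3)
[19] "11"  (len 2)
[20] "1010"  (len 4)
[21] "010001"  (len 6)
[22] "10001"  (len 5)
[23] "00011011"  (len 8)
[24] "0011011"  (len 7)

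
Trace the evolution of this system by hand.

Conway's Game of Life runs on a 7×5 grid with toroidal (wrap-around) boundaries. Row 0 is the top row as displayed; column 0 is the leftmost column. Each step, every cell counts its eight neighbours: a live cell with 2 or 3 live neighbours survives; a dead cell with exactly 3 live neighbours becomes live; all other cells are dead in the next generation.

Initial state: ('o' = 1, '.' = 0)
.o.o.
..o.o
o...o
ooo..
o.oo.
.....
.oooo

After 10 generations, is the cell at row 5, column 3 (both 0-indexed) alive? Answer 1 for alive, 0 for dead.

0) .o.o.
..o.o
o...o
ooo..
o.oo.
.....
.oooo
1) .o...
.oo.o
..o.o
..o..
o.ooo
o....
oo.oo
2) .....
.oo..
o.o..
o.o..
o.ooo
.....
.oo.o
3) o..o.
.oo..
o.oo.
o.o..
o.ooo
.....
.....
4) .oo..
o....
o..oo
o....
o.ooo
...oo
.....
5) .o...
o.oo.
oo...
..o..
ooo..
o.o..
..oo.
6) .o..o
o.o.o
o..oo
..o..
o.oo.
o...o
..oo.
7) .o..o
..o..
o.o..
o.o..
o.oo.
o....
.ooo.
8) oo...
o.oo.
..oo.
o.o..
o.oo.
o....
.oooo
9) .....
o..o.
.....
.....
o.oo.
o....
..ooo
10) ..o..
.....
.....
.....
.o..o
o....
...oo

0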